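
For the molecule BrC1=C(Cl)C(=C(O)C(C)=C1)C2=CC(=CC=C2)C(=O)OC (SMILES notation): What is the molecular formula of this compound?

Walk through each heavy atom and fill implicit hydrogens from standard valence (C 4, N 3, O 2, S 2, halogen 1):
  atom 1: Br (halogen, monovalent) → 0 H
  atom 2: C, bond orders sum to 4 (valence 4) → 0 H
  atom 3: C, bond orders sum to 4 (valence 4) → 0 H
  atom 4: Cl (halogen, monovalent) → 0 H
  atom 5: C, bond orders sum to 4 (valence 4) → 0 H
  atom 6: C, bond orders sum to 4 (valence 4) → 0 H
  atom 7: O, bond orders sum to 1 (valence 2) → 1 H
  atom 8: C, bond orders sum to 4 (valence 4) → 0 H
  atom 9: C, bond orders sum to 1 (valence 4) → 3 H
  atom 10: C, bond orders sum to 3 (valence 4) → 1 H
  atom 11: C, bond orders sum to 4 (valence 4) → 0 H
  atom 12: C, bond orders sum to 3 (valence 4) → 1 H
  atom 13: C, bond orders sum to 4 (valence 4) → 0 H
  atom 14: C, bond orders sum to 3 (valence 4) → 1 H
  atom 15: C, bond orders sum to 3 (valence 4) → 1 H
  atom 16: C, bond orders sum to 3 (valence 4) → 1 H
  atom 17: C, bond orders sum to 4 (valence 4) → 0 H
  atom 18: O, bond orders sum to 2 (valence 2) → 0 H
  atom 19: O, bond orders sum to 2 (valence 2) → 0 H
  atom 20: C, bond orders sum to 1 (valence 4) → 3 H
Totals → C:15, H:12, Br:1, Cl:1, O:3.
In Hill order: C15H12BrClO3.

C15H12BrClO3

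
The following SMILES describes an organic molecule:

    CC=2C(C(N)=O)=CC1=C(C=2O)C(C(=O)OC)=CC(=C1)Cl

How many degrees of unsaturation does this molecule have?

Degree of unsaturation = (number of rings) + (number of π bonds).
Ring closures in the SMILES: 2.
π bonds: 7 double bonds (each 1 DoU) → 7 DoU from unsaturation.
Total DoU = 2 + 7 = 9.

9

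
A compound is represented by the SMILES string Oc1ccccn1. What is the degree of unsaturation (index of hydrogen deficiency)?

Molecular formula: C5H5NO.
DoU = (2C + 2 + N − H − X) / 2, where X is the halogen count and O/S are ignored.
    = (2·5 + 2 + 1 − 5 − 0) / 2 = 8 / 2 = 4.

4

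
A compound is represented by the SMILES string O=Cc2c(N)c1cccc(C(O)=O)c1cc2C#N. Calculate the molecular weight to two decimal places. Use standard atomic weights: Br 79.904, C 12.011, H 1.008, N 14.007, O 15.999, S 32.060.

First, the molecular formula is C13H8N2O3 (counting implicit H from valence).
  C: 13 × 12.011 = 156.143
  H: 8 × 1.008 = 8.064
  N: 2 × 14.007 = 28.014
  O: 3 × 15.999 = 47.997
Sum: 13×12.011 + 8×1.008 + 2×14.007 + 3×15.999 = 240.218 → 240.22 g/mol.

240.22 g/mol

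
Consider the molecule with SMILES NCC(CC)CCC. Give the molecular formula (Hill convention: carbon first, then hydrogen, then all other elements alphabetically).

C7H17N

Walk through each heavy atom and fill implicit hydrogens from standard valence (C 4, N 3, O 2, S 2, halogen 1):
  atom 1: N, bond orders sum to 1 (valence 3) → 2 H
  atom 2: C, bond orders sum to 2 (valence 4) → 2 H
  atom 3: C, bond orders sum to 3 (valence 4) → 1 H
  atom 4: C, bond orders sum to 2 (valence 4) → 2 H
  atom 5: C, bond orders sum to 1 (valence 4) → 3 H
  atom 6: C, bond orders sum to 2 (valence 4) → 2 H
  atom 7: C, bond orders sum to 2 (valence 4) → 2 H
  atom 8: C, bond orders sum to 1 (valence 4) → 3 H
Totals → C:7, H:17, N:1.
In Hill order: C7H17N.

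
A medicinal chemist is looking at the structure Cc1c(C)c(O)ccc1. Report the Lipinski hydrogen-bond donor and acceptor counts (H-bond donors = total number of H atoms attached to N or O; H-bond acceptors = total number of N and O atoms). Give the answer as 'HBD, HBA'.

1, 1

Donors: find every N or O and count the H atoms it carries.
  atom 6 (O): bond orders sum to 1 → 1 H
Lipinski HBD = 1.
Acceptors: N atoms = 0, O atoms = 1 → HBA = 1.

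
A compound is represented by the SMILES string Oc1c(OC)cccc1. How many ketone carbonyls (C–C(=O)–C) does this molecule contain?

Scan the SMILES for the ketone motif — none present.
Groups that are present: 1 ether, 1 hydroxyl.

0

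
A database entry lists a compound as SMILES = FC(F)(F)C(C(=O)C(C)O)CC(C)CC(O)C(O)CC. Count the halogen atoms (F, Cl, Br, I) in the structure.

Halogen atoms appear at heavy-atom positions 1, 3, 4 (3×F).
Other groups present: 3 hydroxyl, 1 ketone.
Halogen count: 3.

3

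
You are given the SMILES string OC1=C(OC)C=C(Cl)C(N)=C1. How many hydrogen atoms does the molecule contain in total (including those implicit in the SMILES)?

8

Walk through each heavy atom and fill implicit hydrogens from standard valence (C 4, N 3, O 2, S 2, halogen 1):
  atom 1: O, bond orders sum to 1 (valence 2) → 1 H
  atom 2: C, bond orders sum to 4 (valence 4) → 0 H
  atom 3: C, bond orders sum to 4 (valence 4) → 0 H
  atom 4: O, bond orders sum to 2 (valence 2) → 0 H
  atom 5: C, bond orders sum to 1 (valence 4) → 3 H
  atom 6: C, bond orders sum to 3 (valence 4) → 1 H
  atom 7: C, bond orders sum to 4 (valence 4) → 0 H
  atom 8: Cl (halogen, monovalent) → 0 H
  atom 9: C, bond orders sum to 4 (valence 4) → 0 H
  atom 10: N, bond orders sum to 1 (valence 3) → 2 H
  atom 11: C, bond orders sum to 3 (valence 4) → 1 H
Total hydrogens: 8.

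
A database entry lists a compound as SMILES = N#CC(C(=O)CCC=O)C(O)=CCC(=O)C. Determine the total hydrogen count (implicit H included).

Walk through each heavy atom and fill implicit hydrogens from standard valence (C 4, N 3, O 2, S 2, halogen 1):
  atom 1: N, bond orders sum to 3 (valence 3) → 0 H
  atom 2: C, bond orders sum to 4 (valence 4) → 0 H
  atom 3: C, bond orders sum to 3 (valence 4) → 1 H
  atom 4: C, bond orders sum to 4 (valence 4) → 0 H
  atom 5: O, bond orders sum to 2 (valence 2) → 0 H
  atom 6: C, bond orders sum to 2 (valence 4) → 2 H
  atom 7: C, bond orders sum to 2 (valence 4) → 2 H
  atom 8: C, bond orders sum to 3 (valence 4) → 1 H
  atom 9: O, bond orders sum to 2 (valence 2) → 0 H
  atom 10: C, bond orders sum to 4 (valence 4) → 0 H
  atom 11: O, bond orders sum to 1 (valence 2) → 1 H
  atom 12: C, bond orders sum to 3 (valence 4) → 1 H
  atom 13: C, bond orders sum to 2 (valence 4) → 2 H
  atom 14: C, bond orders sum to 4 (valence 4) → 0 H
  atom 15: O, bond orders sum to 2 (valence 2) → 0 H
  atom 16: C, bond orders sum to 1 (valence 4) → 3 H
Total hydrogens: 13.

13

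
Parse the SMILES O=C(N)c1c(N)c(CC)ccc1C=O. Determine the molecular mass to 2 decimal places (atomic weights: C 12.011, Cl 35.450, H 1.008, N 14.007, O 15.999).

192.22 g/mol

First, the molecular formula is C10H12N2O2 (counting implicit H from valence).
  C: 10 × 12.011 = 120.110
  H: 12 × 1.008 = 12.096
  N: 2 × 14.007 = 28.014
  O: 2 × 15.999 = 31.998
Sum: 10×12.011 + 12×1.008 + 2×14.007 + 2×15.999 = 192.218 → 192.22 g/mol.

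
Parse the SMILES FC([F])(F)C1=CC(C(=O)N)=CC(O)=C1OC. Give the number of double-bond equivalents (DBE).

5

Degree of unsaturation = (number of rings) + (number of π bonds).
Ring closures in the SMILES: 1.
π bonds: 4 double bonds (each 1 DoU) → 4 DoU from unsaturation.
Total DoU = 1 + 4 = 5.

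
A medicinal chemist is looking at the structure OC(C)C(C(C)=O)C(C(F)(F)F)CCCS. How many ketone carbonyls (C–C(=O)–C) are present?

The ketone motif appears at heavy-atom position 5 in the SMILES.
Other groups present: 1 hydroxyl, 1 thiol.
Ketone count: 1.

1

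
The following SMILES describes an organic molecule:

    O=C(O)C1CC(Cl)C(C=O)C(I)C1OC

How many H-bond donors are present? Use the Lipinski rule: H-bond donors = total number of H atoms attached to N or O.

1

Donors: find every N or O and count the H atoms it carries.
  atom 1 (O): bond orders sum to 2 → 0 H
  atom 3 (O): bond orders sum to 1 → 1 H
  atom 10 (O): bond orders sum to 2 → 0 H
  atom 14 (O): bond orders sum to 2 → 0 H
Lipinski HBD = 1.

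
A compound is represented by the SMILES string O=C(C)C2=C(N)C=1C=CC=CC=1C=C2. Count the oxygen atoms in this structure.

1

Scan the SMILES for O atoms (remember two-letter symbols like Cl and Br are single atoms).
Oxygen count: 1.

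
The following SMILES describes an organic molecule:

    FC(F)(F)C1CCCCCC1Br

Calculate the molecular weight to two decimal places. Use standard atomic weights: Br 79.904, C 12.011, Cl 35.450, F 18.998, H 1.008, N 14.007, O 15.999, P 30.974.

245.08 g/mol

First, the molecular formula is C8H12BrF3 (counting implicit H from valence).
  Br: 1 × 79.904 = 79.904
  C: 8 × 12.011 = 96.088
  F: 3 × 18.998 = 56.994
  H: 12 × 1.008 = 12.096
Sum: 1×79.904 + 8×12.011 + 3×18.998 + 12×1.008 = 245.082 → 245.08 g/mol.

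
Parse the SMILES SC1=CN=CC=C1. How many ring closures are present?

1

In SMILES, each pair of matching ring-closure digits denotes one ring-closing bond; the number of such bonds equals the number of independent rings.
Ring-closure bonds here: 1.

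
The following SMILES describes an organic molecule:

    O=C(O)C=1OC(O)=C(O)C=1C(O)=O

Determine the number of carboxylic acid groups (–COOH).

The carboxylic acid motif appears at heavy-atom positions 2, 11 in the SMILES.
Other groups present: 2 hydroxyl.
Carboxylic acid count: 2.

2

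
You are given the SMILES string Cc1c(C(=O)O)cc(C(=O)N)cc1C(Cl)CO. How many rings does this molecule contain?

1

In SMILES, each pair of matching ring-closure digits denotes one ring-closing bond; the number of such bonds equals the number of independent rings.
Ring-closure bonds here: 1.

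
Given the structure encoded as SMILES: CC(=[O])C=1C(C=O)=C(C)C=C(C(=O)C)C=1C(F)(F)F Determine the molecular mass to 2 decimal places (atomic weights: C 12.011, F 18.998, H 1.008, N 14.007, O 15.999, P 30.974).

First, the molecular formula is C13H11F3O3 (counting implicit H from valence).
  C: 13 × 12.011 = 156.143
  F: 3 × 18.998 = 56.994
  H: 11 × 1.008 = 11.088
  O: 3 × 15.999 = 47.997
Sum: 13×12.011 + 3×18.998 + 11×1.008 + 3×15.999 = 272.222 → 272.22 g/mol.

272.22 g/mol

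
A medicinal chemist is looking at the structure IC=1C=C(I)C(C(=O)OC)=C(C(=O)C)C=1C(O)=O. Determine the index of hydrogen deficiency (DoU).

Molecular formula: C11H8I2O5.
DoU = (2C + 2 + N − H − X) / 2, where X is the halogen count and O/S are ignored.
    = (2·11 + 2 + 0 − 8 − 2) / 2 = 14 / 2 = 7.

7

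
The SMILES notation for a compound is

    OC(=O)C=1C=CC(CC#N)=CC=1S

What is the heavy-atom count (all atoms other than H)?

13

Every atom symbol written in the SMILES (organic subset) is one heavy atom; implicit H are not written.
Heavy atoms by element → C:9, N:1, O:2, S:1.
Total: 13.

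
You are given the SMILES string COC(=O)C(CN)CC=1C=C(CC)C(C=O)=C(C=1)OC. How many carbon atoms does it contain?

15

Count every carbon token in the SMILES (each C, including those in ring-closure positions and inside branches).
Carbon count: 15.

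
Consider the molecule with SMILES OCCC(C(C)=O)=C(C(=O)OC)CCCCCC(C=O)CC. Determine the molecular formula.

Walk through each heavy atom and fill implicit hydrogens from standard valence (C 4, N 3, O 2, S 2, halogen 1):
  atom 1: O, bond orders sum to 1 (valence 2) → 1 H
  atom 2: C, bond orders sum to 2 (valence 4) → 2 H
  atom 3: C, bond orders sum to 2 (valence 4) → 2 H
  atom 4: C, bond orders sum to 4 (valence 4) → 0 H
  atom 5: C, bond orders sum to 4 (valence 4) → 0 H
  atom 6: C, bond orders sum to 1 (valence 4) → 3 H
  atom 7: O, bond orders sum to 2 (valence 2) → 0 H
  atom 8: C, bond orders sum to 4 (valence 4) → 0 H
  atom 9: C, bond orders sum to 4 (valence 4) → 0 H
  atom 10: O, bond orders sum to 2 (valence 2) → 0 H
  atom 11: O, bond orders sum to 2 (valence 2) → 0 H
  atom 12: C, bond orders sum to 1 (valence 4) → 3 H
  atom 13: C, bond orders sum to 2 (valence 4) → 2 H
  atom 14: C, bond orders sum to 2 (valence 4) → 2 H
  atom 15: C, bond orders sum to 2 (valence 4) → 2 H
  atom 16: C, bond orders sum to 2 (valence 4) → 2 H
  atom 17: C, bond orders sum to 2 (valence 4) → 2 H
  atom 18: C, bond orders sum to 3 (valence 4) → 1 H
  atom 19: C, bond orders sum to 3 (valence 4) → 1 H
  atom 20: O, bond orders sum to 2 (valence 2) → 0 H
  atom 21: C, bond orders sum to 2 (valence 4) → 2 H
  atom 22: C, bond orders sum to 1 (valence 4) → 3 H
Totals → C:17, H:28, O:5.

C17H28O5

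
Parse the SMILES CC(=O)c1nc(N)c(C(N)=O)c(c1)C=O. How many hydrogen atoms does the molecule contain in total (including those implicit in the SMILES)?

Walk through each heavy atom and fill implicit hydrogens from standard valence (C 4, N 3, O 2, S 2, halogen 1); for lowercase aromatic atoms, an aromatic c carries 1 H when it has two neighbours and 0 H with three, and aromatic n carries 0 H:
  atom 1: C, bond orders sum to 1 (valence 4) → 3 H
  atom 2: C, bond orders sum to 4 (valence 4) → 0 H
  atom 3: O, bond orders sum to 2 (valence 2) → 0 H
  atom 4: aromatic c, 3 neighbours → 0 H
  atom 5: aromatic n, 2 neighbours → 0 H
  atom 6: aromatic c, 3 neighbours → 0 H
  atom 7: N, bond orders sum to 1 (valence 3) → 2 H
  atom 8: aromatic c, 3 neighbours → 0 H
  atom 9: C, bond orders sum to 4 (valence 4) → 0 H
  atom 10: N, bond orders sum to 1 (valence 3) → 2 H
  atom 11: O, bond orders sum to 2 (valence 2) → 0 H
  atom 12: aromatic c, 3 neighbours → 0 H
  atom 13: aromatic c, 2 neighbours → 1 H
  atom 14: C, bond orders sum to 3 (valence 4) → 1 H
  atom 15: O, bond orders sum to 2 (valence 2) → 0 H
Total hydrogens: 9.

9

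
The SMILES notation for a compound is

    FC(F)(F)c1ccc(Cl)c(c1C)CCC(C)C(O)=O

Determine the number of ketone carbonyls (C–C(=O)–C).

Scan the SMILES for the ketone motif — none present.
Groups that are present: 1 carboxylic acid.

0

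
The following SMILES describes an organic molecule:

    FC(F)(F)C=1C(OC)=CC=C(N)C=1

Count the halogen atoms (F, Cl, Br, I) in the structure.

3

Halogen atoms appear at heavy-atom positions 1, 3, 4 (3×F).
Other groups present: 1 ether, 1 primary amine.
Halogen count: 3.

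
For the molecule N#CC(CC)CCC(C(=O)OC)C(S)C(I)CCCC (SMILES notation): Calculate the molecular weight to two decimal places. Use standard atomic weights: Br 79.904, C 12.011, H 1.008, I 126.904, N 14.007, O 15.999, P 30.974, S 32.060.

411.34 g/mol

First, the molecular formula is C15H26INO2S (counting implicit H from valence).
  C: 15 × 12.011 = 180.165
  H: 26 × 1.008 = 26.208
  I: 1 × 126.904 = 126.904
  N: 1 × 14.007 = 14.007
  O: 2 × 15.999 = 31.998
  S: 1 × 32.060 = 32.060
Sum: 15×12.011 + 26×1.008 + 1×126.904 + 1×14.007 + 2×15.999 + 1×32.060 = 411.342 → 411.34 g/mol.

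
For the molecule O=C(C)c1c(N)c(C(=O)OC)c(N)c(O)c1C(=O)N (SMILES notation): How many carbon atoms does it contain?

Count every carbon token in the SMILES (each C, including those in ring-closure positions and inside branches).
Carbon count: 11.

11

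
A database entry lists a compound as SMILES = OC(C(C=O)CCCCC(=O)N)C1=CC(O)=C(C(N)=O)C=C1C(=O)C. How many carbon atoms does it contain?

Count every carbon token in the SMILES (each C, including those in ring-closure positions and inside branches).
Carbon count: 17.

17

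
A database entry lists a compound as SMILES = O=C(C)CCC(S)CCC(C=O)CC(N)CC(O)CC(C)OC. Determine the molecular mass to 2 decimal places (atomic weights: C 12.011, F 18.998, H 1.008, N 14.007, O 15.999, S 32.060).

First, the molecular formula is C17H33NO4S (counting implicit H from valence).
  C: 17 × 12.011 = 204.187
  H: 33 × 1.008 = 33.264
  N: 1 × 14.007 = 14.007
  O: 4 × 15.999 = 63.996
  S: 1 × 32.060 = 32.060
Sum: 17×12.011 + 33×1.008 + 1×14.007 + 4×15.999 + 1×32.060 = 347.514 → 347.51 g/mol.

347.51 g/mol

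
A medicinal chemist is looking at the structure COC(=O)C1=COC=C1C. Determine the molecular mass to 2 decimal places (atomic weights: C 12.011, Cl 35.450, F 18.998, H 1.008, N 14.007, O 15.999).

First, the molecular formula is C7H8O3 (counting implicit H from valence).
  C: 7 × 12.011 = 84.077
  H: 8 × 1.008 = 8.064
  O: 3 × 15.999 = 47.997
Sum: 7×12.011 + 8×1.008 + 3×15.999 = 140.138 → 140.14 g/mol.

140.14 g/mol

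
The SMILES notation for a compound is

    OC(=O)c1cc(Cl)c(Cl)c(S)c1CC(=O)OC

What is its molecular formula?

Walk through each heavy atom and fill implicit hydrogens from standard valence (C 4, N 3, O 2, S 2, halogen 1); for lowercase aromatic atoms, an aromatic c carries 1 H when it has two neighbours and 0 H with three, and aromatic n carries 0 H:
  atom 1: O, bond orders sum to 1 (valence 2) → 1 H
  atom 2: C, bond orders sum to 4 (valence 4) → 0 H
  atom 3: O, bond orders sum to 2 (valence 2) → 0 H
  atom 4: aromatic c, 3 neighbours → 0 H
  atom 5: aromatic c, 2 neighbours → 1 H
  atom 6: aromatic c, 3 neighbours → 0 H
  atom 7: Cl (halogen, monovalent) → 0 H
  atom 8: aromatic c, 3 neighbours → 0 H
  atom 9: Cl (halogen, monovalent) → 0 H
  atom 10: aromatic c, 3 neighbours → 0 H
  atom 11: S, bond orders sum to 1 (valence 2) → 1 H
  atom 12: aromatic c, 3 neighbours → 0 H
  atom 13: C, bond orders sum to 2 (valence 4) → 2 H
  atom 14: C, bond orders sum to 4 (valence 4) → 0 H
  atom 15: O, bond orders sum to 2 (valence 2) → 0 H
  atom 16: O, bond orders sum to 2 (valence 2) → 0 H
  atom 17: C, bond orders sum to 1 (valence 4) → 3 H
Totals → C:10, H:8, Cl:2, O:4, S:1.

C10H8Cl2O4S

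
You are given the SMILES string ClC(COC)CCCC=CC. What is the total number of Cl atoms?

Scan the SMILES for Cl atoms (remember two-letter symbols like Cl and Br are single atoms).
Chlorine count: 1.

1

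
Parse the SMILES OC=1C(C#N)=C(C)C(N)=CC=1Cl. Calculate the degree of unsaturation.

Molecular formula: C8H7ClN2O.
DoU = (2C + 2 + N − H − X) / 2, where X is the halogen count and O/S are ignored.
    = (2·8 + 2 + 2 − 7 − 1) / 2 = 12 / 2 = 6.

6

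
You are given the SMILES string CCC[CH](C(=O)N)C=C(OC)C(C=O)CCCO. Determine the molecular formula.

Walk through each heavy atom and fill implicit hydrogens from standard valence (C 4, N 3, O 2, S 2, halogen 1):
  atom 1: C, bond orders sum to 1 (valence 4) → 3 H
  atom 2: C, bond orders sum to 2 (valence 4) → 2 H
  atom 3: C, bond orders sum to 2 (valence 4) → 2 H
  atom 4: C with explicit H count 1
  atom 5: C, bond orders sum to 4 (valence 4) → 0 H
  atom 6: O, bond orders sum to 2 (valence 2) → 0 H
  atom 7: N, bond orders sum to 1 (valence 3) → 2 H
  atom 8: C, bond orders sum to 3 (valence 4) → 1 H
  atom 9: C, bond orders sum to 4 (valence 4) → 0 H
  atom 10: O, bond orders sum to 2 (valence 2) → 0 H
  atom 11: C, bond orders sum to 1 (valence 4) → 3 H
  atom 12: C, bond orders sum to 3 (valence 4) → 1 H
  atom 13: C, bond orders sum to 3 (valence 4) → 1 H
  atom 14: O, bond orders sum to 2 (valence 2) → 0 H
  atom 15: C, bond orders sum to 2 (valence 4) → 2 H
  atom 16: C, bond orders sum to 2 (valence 4) → 2 H
  atom 17: C, bond orders sum to 2 (valence 4) → 2 H
  atom 18: O, bond orders sum to 1 (valence 2) → 1 H
Totals → C:13, H:23, N:1, O:4.

C13H23NO4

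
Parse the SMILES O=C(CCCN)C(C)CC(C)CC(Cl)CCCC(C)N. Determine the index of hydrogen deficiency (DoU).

Degree of unsaturation = (number of rings) + (number of π bonds).
Ring closures in the SMILES: 0.
π bonds: 1 double bond (each 1 DoU) → 1 DoU from unsaturation.
Total DoU = 0 + 1 = 1.

1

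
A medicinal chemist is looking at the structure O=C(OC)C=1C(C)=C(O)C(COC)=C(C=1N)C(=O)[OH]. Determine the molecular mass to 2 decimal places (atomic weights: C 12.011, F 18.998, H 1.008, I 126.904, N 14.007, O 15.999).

First, the molecular formula is C12H15NO6 (counting implicit H from valence).
  C: 12 × 12.011 = 144.132
  H: 15 × 1.008 = 15.120
  N: 1 × 14.007 = 14.007
  O: 6 × 15.999 = 95.994
Sum: 12×12.011 + 15×1.008 + 1×14.007 + 6×15.999 = 269.253 → 269.25 g/mol.

269.25 g/mol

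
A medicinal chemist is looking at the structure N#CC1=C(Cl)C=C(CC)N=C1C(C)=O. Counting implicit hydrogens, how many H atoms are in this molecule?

Walk through each heavy atom and fill implicit hydrogens from standard valence (C 4, N 3, O 2, S 2, halogen 1):
  atom 1: N, bond orders sum to 3 (valence 3) → 0 H
  atom 2: C, bond orders sum to 4 (valence 4) → 0 H
  atom 3: C, bond orders sum to 4 (valence 4) → 0 H
  atom 4: C, bond orders sum to 4 (valence 4) → 0 H
  atom 5: Cl (halogen, monovalent) → 0 H
  atom 6: C, bond orders sum to 3 (valence 4) → 1 H
  atom 7: C, bond orders sum to 4 (valence 4) → 0 H
  atom 8: C, bond orders sum to 2 (valence 4) → 2 H
  atom 9: C, bond orders sum to 1 (valence 4) → 3 H
  atom 10: N, bond orders sum to 3 (valence 3) → 0 H
  atom 11: C, bond orders sum to 4 (valence 4) → 0 H
  atom 12: C, bond orders sum to 4 (valence 4) → 0 H
  atom 13: C, bond orders sum to 1 (valence 4) → 3 H
  atom 14: O, bond orders sum to 2 (valence 2) → 0 H
Total hydrogens: 9.

9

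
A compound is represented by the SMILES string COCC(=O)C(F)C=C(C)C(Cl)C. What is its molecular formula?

Walk through each heavy atom and fill implicit hydrogens from standard valence (C 4, N 3, O 2, S 2, halogen 1):
  atom 1: C, bond orders sum to 1 (valence 4) → 3 H
  atom 2: O, bond orders sum to 2 (valence 2) → 0 H
  atom 3: C, bond orders sum to 2 (valence 4) → 2 H
  atom 4: C, bond orders sum to 4 (valence 4) → 0 H
  atom 5: O, bond orders sum to 2 (valence 2) → 0 H
  atom 6: C, bond orders sum to 3 (valence 4) → 1 H
  atom 7: F (halogen, monovalent) → 0 H
  atom 8: C, bond orders sum to 3 (valence 4) → 1 H
  atom 9: C, bond orders sum to 4 (valence 4) → 0 H
  atom 10: C, bond orders sum to 1 (valence 4) → 3 H
  atom 11: C, bond orders sum to 3 (valence 4) → 1 H
  atom 12: Cl (halogen, monovalent) → 0 H
  atom 13: C, bond orders sum to 1 (valence 4) → 3 H
Totals → C:9, H:14, Cl:1, F:1, O:2.
In Hill order: C9H14ClFO2.

C9H14ClFO2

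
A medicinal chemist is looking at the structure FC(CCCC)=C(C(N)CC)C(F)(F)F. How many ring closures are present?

0

In SMILES, each pair of matching ring-closure digits denotes one ring-closing bond; the number of such bonds equals the number of independent rings.
Ring-closure bonds here: 0.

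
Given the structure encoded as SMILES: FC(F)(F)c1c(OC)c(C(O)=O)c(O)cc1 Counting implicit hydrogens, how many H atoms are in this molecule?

Walk through each heavy atom and fill implicit hydrogens from standard valence (C 4, N 3, O 2, S 2, halogen 1); for lowercase aromatic atoms, an aromatic c carries 1 H when it has two neighbours and 0 H with three, and aromatic n carries 0 H:
  atom 1: F (halogen, monovalent) → 0 H
  atom 2: C, bond orders sum to 4 (valence 4) → 0 H
  atom 3: F (halogen, monovalent) → 0 H
  atom 4: F (halogen, monovalent) → 0 H
  atom 5: aromatic c, 3 neighbours → 0 H
  atom 6: aromatic c, 3 neighbours → 0 H
  atom 7: O, bond orders sum to 2 (valence 2) → 0 H
  atom 8: C, bond orders sum to 1 (valence 4) → 3 H
  atom 9: aromatic c, 3 neighbours → 0 H
  atom 10: C, bond orders sum to 4 (valence 4) → 0 H
  atom 11: O, bond orders sum to 1 (valence 2) → 1 H
  atom 12: O, bond orders sum to 2 (valence 2) → 0 H
  atom 13: aromatic c, 3 neighbours → 0 H
  atom 14: O, bond orders sum to 1 (valence 2) → 1 H
  atom 15: aromatic c, 2 neighbours → 1 H
  atom 16: aromatic c, 2 neighbours → 1 H
Total hydrogens: 7.

7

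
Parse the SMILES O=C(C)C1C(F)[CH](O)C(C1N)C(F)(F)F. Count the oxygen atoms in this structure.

Scan the SMILES for O atoms (remember two-letter symbols like Cl and Br are single atoms).
Oxygen count: 2.

2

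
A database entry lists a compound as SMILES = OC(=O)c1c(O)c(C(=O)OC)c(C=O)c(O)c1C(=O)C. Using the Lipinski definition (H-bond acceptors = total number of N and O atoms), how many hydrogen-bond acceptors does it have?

8

N atoms: 0; O atoms: 8.
Lipinski HBA = 0 + 8 = 8.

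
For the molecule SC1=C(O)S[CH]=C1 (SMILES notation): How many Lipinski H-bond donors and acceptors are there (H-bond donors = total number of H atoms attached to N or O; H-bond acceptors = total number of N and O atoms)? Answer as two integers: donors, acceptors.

Donors: find every N or O and count the H atoms it carries.
  atom 4 (O): bond orders sum to 1 → 1 H
Lipinski HBD = 1.
Acceptors: N atoms = 0, O atoms = 1 → HBA = 1.

1, 1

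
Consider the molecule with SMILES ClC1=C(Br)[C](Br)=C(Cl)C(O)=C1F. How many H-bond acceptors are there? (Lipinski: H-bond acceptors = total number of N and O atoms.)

1

N atoms: 0; O atoms: 1.
Lipinski HBA = 0 + 1 = 1.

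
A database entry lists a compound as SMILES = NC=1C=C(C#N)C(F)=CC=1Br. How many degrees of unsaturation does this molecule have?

6

Molecular formula: C7H4BrFN2.
DoU = (2C + 2 + N − H − X) / 2, where X is the halogen count and O/S are ignored.
    = (2·7 + 2 + 2 − 4 − 2) / 2 = 12 / 2 = 6.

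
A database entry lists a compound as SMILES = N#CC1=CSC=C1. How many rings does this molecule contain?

In SMILES, each pair of matching ring-closure digits denotes one ring-closing bond; the number of such bonds equals the number of independent rings.
Ring-closure bonds here: 1.

1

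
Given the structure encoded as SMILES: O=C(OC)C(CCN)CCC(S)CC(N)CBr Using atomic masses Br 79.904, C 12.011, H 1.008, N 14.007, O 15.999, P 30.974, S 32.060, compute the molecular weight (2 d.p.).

327.28 g/mol

First, the molecular formula is C11H23BrN2O2S (counting implicit H from valence).
  Br: 1 × 79.904 = 79.904
  C: 11 × 12.011 = 132.121
  H: 23 × 1.008 = 23.184
  N: 2 × 14.007 = 28.014
  O: 2 × 15.999 = 31.998
  S: 1 × 32.060 = 32.060
Sum: 1×79.904 + 11×12.011 + 23×1.008 + 2×14.007 + 2×15.999 + 1×32.060 = 327.281 → 327.28 g/mol.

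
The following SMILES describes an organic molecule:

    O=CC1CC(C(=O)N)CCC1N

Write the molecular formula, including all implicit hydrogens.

C8H14N2O2

Walk through each heavy atom and fill implicit hydrogens from standard valence (C 4, N 3, O 2, S 2, halogen 1):
  atom 1: O, bond orders sum to 2 (valence 2) → 0 H
  atom 2: C, bond orders sum to 3 (valence 4) → 1 H
  atom 3: C, bond orders sum to 3 (valence 4) → 1 H
  atom 4: C, bond orders sum to 2 (valence 4) → 2 H
  atom 5: C, bond orders sum to 3 (valence 4) → 1 H
  atom 6: C, bond orders sum to 4 (valence 4) → 0 H
  atom 7: O, bond orders sum to 2 (valence 2) → 0 H
  atom 8: N, bond orders sum to 1 (valence 3) → 2 H
  atom 9: C, bond orders sum to 2 (valence 4) → 2 H
  atom 10: C, bond orders sum to 2 (valence 4) → 2 H
  atom 11: C, bond orders sum to 3 (valence 4) → 1 H
  atom 12: N, bond orders sum to 1 (valence 3) → 2 H
Totals → C:8, H:14, N:2, O:2.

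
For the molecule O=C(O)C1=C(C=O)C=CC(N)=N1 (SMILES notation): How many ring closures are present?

In SMILES, each pair of matching ring-closure digits denotes one ring-closing bond; the number of such bonds equals the number of independent rings.
Ring-closure bonds here: 1.

1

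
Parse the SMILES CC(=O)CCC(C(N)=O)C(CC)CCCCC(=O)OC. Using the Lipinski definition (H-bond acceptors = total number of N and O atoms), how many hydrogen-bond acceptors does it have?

5

N atoms: 1; O atoms: 4.
Lipinski HBA = 1 + 4 = 5.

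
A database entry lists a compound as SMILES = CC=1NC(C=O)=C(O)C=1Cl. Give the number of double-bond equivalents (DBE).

4

Degree of unsaturation = (number of rings) + (number of π bonds).
Ring closures in the SMILES: 1.
π bonds: 3 double bonds (each 1 DoU) → 3 DoU from unsaturation.
Total DoU = 1 + 3 = 4.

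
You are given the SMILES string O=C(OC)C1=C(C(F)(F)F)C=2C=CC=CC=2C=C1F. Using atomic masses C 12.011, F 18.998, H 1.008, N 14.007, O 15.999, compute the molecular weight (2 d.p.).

First, the molecular formula is C13H8F4O2 (counting implicit H from valence).
  C: 13 × 12.011 = 156.143
  F: 4 × 18.998 = 75.992
  H: 8 × 1.008 = 8.064
  O: 2 × 15.999 = 31.998
Sum: 13×12.011 + 4×18.998 + 8×1.008 + 2×15.999 = 272.197 → 272.20 g/mol.

272.20 g/mol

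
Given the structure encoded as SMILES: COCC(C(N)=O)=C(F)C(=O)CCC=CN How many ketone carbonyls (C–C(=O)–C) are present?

The ketone motif appears at heavy-atom position 10 in the SMILES.
Other groups present: 2 alkene, 1 amide, 1 ether, 1 primary amine.
Ketone count: 1.

1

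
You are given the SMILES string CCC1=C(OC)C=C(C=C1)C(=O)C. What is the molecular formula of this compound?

C11H14O2

Walk through each heavy atom and fill implicit hydrogens from standard valence (C 4, N 3, O 2, S 2, halogen 1):
  atom 1: C, bond orders sum to 1 (valence 4) → 3 H
  atom 2: C, bond orders sum to 2 (valence 4) → 2 H
  atom 3: C, bond orders sum to 4 (valence 4) → 0 H
  atom 4: C, bond orders sum to 4 (valence 4) → 0 H
  atom 5: O, bond orders sum to 2 (valence 2) → 0 H
  atom 6: C, bond orders sum to 1 (valence 4) → 3 H
  atom 7: C, bond orders sum to 3 (valence 4) → 1 H
  atom 8: C, bond orders sum to 4 (valence 4) → 0 H
  atom 9: C, bond orders sum to 3 (valence 4) → 1 H
  atom 10: C, bond orders sum to 3 (valence 4) → 1 H
  atom 11: C, bond orders sum to 4 (valence 4) → 0 H
  atom 12: O, bond orders sum to 2 (valence 2) → 0 H
  atom 13: C, bond orders sum to 1 (valence 4) → 3 H
Totals → C:11, H:14, O:2.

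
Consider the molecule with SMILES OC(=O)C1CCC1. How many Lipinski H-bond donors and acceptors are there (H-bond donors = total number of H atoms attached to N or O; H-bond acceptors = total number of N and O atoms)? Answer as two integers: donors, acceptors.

1, 2

Donors: find every N or O and count the H atoms it carries.
  atom 1 (O): bond orders sum to 1 → 1 H
  atom 3 (O): bond orders sum to 2 → 0 H
Lipinski HBD = 1.
Acceptors: N atoms = 0, O atoms = 2 → HBA = 2.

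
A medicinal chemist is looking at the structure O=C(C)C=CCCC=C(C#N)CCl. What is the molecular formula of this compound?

Walk through each heavy atom and fill implicit hydrogens from standard valence (C 4, N 3, O 2, S 2, halogen 1):
  atom 1: O, bond orders sum to 2 (valence 2) → 0 H
  atom 2: C, bond orders sum to 4 (valence 4) → 0 H
  atom 3: C, bond orders sum to 1 (valence 4) → 3 H
  atom 4: C, bond orders sum to 3 (valence 4) → 1 H
  atom 5: C, bond orders sum to 3 (valence 4) → 1 H
  atom 6: C, bond orders sum to 2 (valence 4) → 2 H
  atom 7: C, bond orders sum to 2 (valence 4) → 2 H
  atom 8: C, bond orders sum to 3 (valence 4) → 1 H
  atom 9: C, bond orders sum to 4 (valence 4) → 0 H
  atom 10: C, bond orders sum to 4 (valence 4) → 0 H
  atom 11: N, bond orders sum to 3 (valence 3) → 0 H
  atom 12: C, bond orders sum to 2 (valence 4) → 2 H
  atom 13: Cl (halogen, monovalent) → 0 H
Totals → C:10, H:12, Cl:1, N:1, O:1.
In Hill order: C10H12ClNO.

C10H12ClNO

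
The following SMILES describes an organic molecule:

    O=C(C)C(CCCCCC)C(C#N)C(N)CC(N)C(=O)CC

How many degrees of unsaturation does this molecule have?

Molecular formula: C17H31N3O2.
DoU = (2C + 2 + N − H − X) / 2, where X is the halogen count and O/S are ignored.
    = (2·17 + 2 + 3 − 31 − 0) / 2 = 8 / 2 = 4.

4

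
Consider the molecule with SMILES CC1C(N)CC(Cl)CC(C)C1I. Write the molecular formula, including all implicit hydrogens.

Walk through each heavy atom and fill implicit hydrogens from standard valence (C 4, N 3, O 2, S 2, halogen 1):
  atom 1: C, bond orders sum to 1 (valence 4) → 3 H
  atom 2: C, bond orders sum to 3 (valence 4) → 1 H
  atom 3: C, bond orders sum to 3 (valence 4) → 1 H
  atom 4: N, bond orders sum to 1 (valence 3) → 2 H
  atom 5: C, bond orders sum to 2 (valence 4) → 2 H
  atom 6: C, bond orders sum to 3 (valence 4) → 1 H
  atom 7: Cl (halogen, monovalent) → 0 H
  atom 8: C, bond orders sum to 2 (valence 4) → 2 H
  atom 9: C, bond orders sum to 3 (valence 4) → 1 H
  atom 10: C, bond orders sum to 1 (valence 4) → 3 H
  atom 11: C, bond orders sum to 3 (valence 4) → 1 H
  atom 12: I (halogen, monovalent) → 0 H
Totals → C:9, H:17, Cl:1, I:1, N:1.
In Hill order: C9H17ClIN.

C9H17ClIN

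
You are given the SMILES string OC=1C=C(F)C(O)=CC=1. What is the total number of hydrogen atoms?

5

Walk through each heavy atom and fill implicit hydrogens from standard valence (C 4, N 3, O 2, S 2, halogen 1):
  atom 1: O, bond orders sum to 1 (valence 2) → 1 H
  atom 2: C, bond orders sum to 4 (valence 4) → 0 H
  atom 3: C, bond orders sum to 3 (valence 4) → 1 H
  atom 4: C, bond orders sum to 4 (valence 4) → 0 H
  atom 5: F (halogen, monovalent) → 0 H
  atom 6: C, bond orders sum to 4 (valence 4) → 0 H
  atom 7: O, bond orders sum to 1 (valence 2) → 1 H
  atom 8: C, bond orders sum to 3 (valence 4) → 1 H
  atom 9: C, bond orders sum to 3 (valence 4) → 1 H
Total hydrogens: 5.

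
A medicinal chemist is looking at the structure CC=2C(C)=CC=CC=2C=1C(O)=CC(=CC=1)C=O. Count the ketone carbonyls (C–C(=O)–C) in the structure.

0

Scan the SMILES for the ketone motif — none present.
Groups that are present: 1 aldehyde, 1 hydroxyl.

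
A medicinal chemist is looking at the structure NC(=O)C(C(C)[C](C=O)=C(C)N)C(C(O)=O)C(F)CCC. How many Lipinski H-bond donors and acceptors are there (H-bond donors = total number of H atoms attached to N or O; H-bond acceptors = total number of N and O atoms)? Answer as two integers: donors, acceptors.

5, 6

Donors: find every N or O and count the H atoms it carries.
  atom 1 (N): bond orders sum to 1 → 2 H
  atom 3 (O): bond orders sum to 2 → 0 H
  atom 9 (O): bond orders sum to 2 → 0 H
  atom 12 (N): bond orders sum to 1 → 2 H
  atom 15 (O): bond orders sum to 1 → 1 H
  atom 16 (O): bond orders sum to 2 → 0 H
Lipinski HBD = 5.
Acceptors: N atoms = 2, O atoms = 4 → HBA = 6.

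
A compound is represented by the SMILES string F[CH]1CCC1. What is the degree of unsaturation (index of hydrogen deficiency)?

1

Degree of unsaturation = (number of rings) + (number of π bonds).
Ring closures in the SMILES: 1.
π bonds: none → 0 DoU from unsaturation.
Total DoU = 1 + 0 = 1.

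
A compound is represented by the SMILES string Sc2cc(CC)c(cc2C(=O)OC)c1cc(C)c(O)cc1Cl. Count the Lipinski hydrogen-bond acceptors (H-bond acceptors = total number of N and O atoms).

N atoms: 0; O atoms: 3.
Lipinski HBA = 0 + 3 = 3.

3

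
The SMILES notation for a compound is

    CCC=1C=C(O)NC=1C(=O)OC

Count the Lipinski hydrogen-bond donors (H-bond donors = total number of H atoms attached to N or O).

Donors: find every N or O and count the H atoms it carries.
  atom 6 (O): bond orders sum to 1 → 1 H
  atom 7 (N): bond orders sum to 2 → 1 H
  atom 10 (O): bond orders sum to 2 → 0 H
  atom 11 (O): bond orders sum to 2 → 0 H
Lipinski HBD = 2.

2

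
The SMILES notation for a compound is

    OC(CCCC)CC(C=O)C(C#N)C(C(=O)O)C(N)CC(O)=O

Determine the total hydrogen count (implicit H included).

24

Walk through each heavy atom and fill implicit hydrogens from standard valence (C 4, N 3, O 2, S 2, halogen 1):
  atom 1: O, bond orders sum to 1 (valence 2) → 1 H
  atom 2: C, bond orders sum to 3 (valence 4) → 1 H
  atom 3: C, bond orders sum to 2 (valence 4) → 2 H
  atom 4: C, bond orders sum to 2 (valence 4) → 2 H
  atom 5: C, bond orders sum to 2 (valence 4) → 2 H
  atom 6: C, bond orders sum to 1 (valence 4) → 3 H
  atom 7: C, bond orders sum to 2 (valence 4) → 2 H
  atom 8: C, bond orders sum to 3 (valence 4) → 1 H
  atom 9: C, bond orders sum to 3 (valence 4) → 1 H
  atom 10: O, bond orders sum to 2 (valence 2) → 0 H
  atom 11: C, bond orders sum to 3 (valence 4) → 1 H
  atom 12: C, bond orders sum to 4 (valence 4) → 0 H
  atom 13: N, bond orders sum to 3 (valence 3) → 0 H
  atom 14: C, bond orders sum to 3 (valence 4) → 1 H
  atom 15: C, bond orders sum to 4 (valence 4) → 0 H
  atom 16: O, bond orders sum to 2 (valence 2) → 0 H
  atom 17: O, bond orders sum to 1 (valence 2) → 1 H
  atom 18: C, bond orders sum to 3 (valence 4) → 1 H
  atom 19: N, bond orders sum to 1 (valence 3) → 2 H
  atom 20: C, bond orders sum to 2 (valence 4) → 2 H
  atom 21: C, bond orders sum to 4 (valence 4) → 0 H
  atom 22: O, bond orders sum to 1 (valence 2) → 1 H
  atom 23: O, bond orders sum to 2 (valence 2) → 0 H
Total hydrogens: 24.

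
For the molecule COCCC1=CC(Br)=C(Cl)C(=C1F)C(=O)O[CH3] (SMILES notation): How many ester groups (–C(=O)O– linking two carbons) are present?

1

The ester motif appears at heavy-atom position 14 in the SMILES.
Other groups present: 1 ether.
Ester count: 1.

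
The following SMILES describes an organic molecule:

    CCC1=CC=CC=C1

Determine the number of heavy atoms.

Every atom symbol written in the SMILES (organic subset) is one heavy atom; implicit H are not written.
Heavy atoms by element → C:8.
Total: 8.

8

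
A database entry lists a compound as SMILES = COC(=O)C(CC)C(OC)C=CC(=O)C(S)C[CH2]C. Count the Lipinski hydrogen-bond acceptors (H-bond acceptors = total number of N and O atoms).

4

N atoms: 0; O atoms: 4.
Lipinski HBA = 0 + 4 = 4.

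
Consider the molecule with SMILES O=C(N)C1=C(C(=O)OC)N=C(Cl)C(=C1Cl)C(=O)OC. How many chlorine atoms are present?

2

Scan the SMILES for Cl atoms (remember two-letter symbols like Cl and Br are single atoms).
Chlorine count: 2.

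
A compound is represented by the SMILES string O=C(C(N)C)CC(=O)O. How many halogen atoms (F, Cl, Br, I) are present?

0

Scan the SMILES for the halogen motif — none present.
Groups that are present: 1 carboxylic acid, 1 ketone, 1 primary amine.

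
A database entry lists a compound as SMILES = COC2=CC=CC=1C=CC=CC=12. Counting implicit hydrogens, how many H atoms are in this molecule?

10

Walk through each heavy atom and fill implicit hydrogens from standard valence (C 4, N 3, O 2, S 2, halogen 1):
  atom 1: C, bond orders sum to 1 (valence 4) → 3 H
  atom 2: O, bond orders sum to 2 (valence 2) → 0 H
  atom 3: C, bond orders sum to 4 (valence 4) → 0 H
  atom 4: C, bond orders sum to 3 (valence 4) → 1 H
  atom 5: C, bond orders sum to 3 (valence 4) → 1 H
  atom 6: C, bond orders sum to 3 (valence 4) → 1 H
  atom 7: C, bond orders sum to 4 (valence 4) → 0 H
  atom 8: C, bond orders sum to 3 (valence 4) → 1 H
  atom 9: C, bond orders sum to 3 (valence 4) → 1 H
  atom 10: C, bond orders sum to 3 (valence 4) → 1 H
  atom 11: C, bond orders sum to 3 (valence 4) → 1 H
  atom 12: C, bond orders sum to 4 (valence 4) → 0 H
Total hydrogens: 10.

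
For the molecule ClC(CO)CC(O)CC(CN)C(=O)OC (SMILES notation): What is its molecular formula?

C9H18ClNO4

Walk through each heavy atom and fill implicit hydrogens from standard valence (C 4, N 3, O 2, S 2, halogen 1):
  atom 1: Cl (halogen, monovalent) → 0 H
  atom 2: C, bond orders sum to 3 (valence 4) → 1 H
  atom 3: C, bond orders sum to 2 (valence 4) → 2 H
  atom 4: O, bond orders sum to 1 (valence 2) → 1 H
  atom 5: C, bond orders sum to 2 (valence 4) → 2 H
  atom 6: C, bond orders sum to 3 (valence 4) → 1 H
  atom 7: O, bond orders sum to 1 (valence 2) → 1 H
  atom 8: C, bond orders sum to 2 (valence 4) → 2 H
  atom 9: C, bond orders sum to 3 (valence 4) → 1 H
  atom 10: C, bond orders sum to 2 (valence 4) → 2 H
  atom 11: N, bond orders sum to 1 (valence 3) → 2 H
  atom 12: C, bond orders sum to 4 (valence 4) → 0 H
  atom 13: O, bond orders sum to 2 (valence 2) → 0 H
  atom 14: O, bond orders sum to 2 (valence 2) → 0 H
  atom 15: C, bond orders sum to 1 (valence 4) → 3 H
Totals → C:9, H:18, Cl:1, N:1, O:4.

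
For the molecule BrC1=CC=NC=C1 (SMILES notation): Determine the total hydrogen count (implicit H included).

Walk through each heavy atom and fill implicit hydrogens from standard valence (C 4, N 3, O 2, S 2, halogen 1):
  atom 1: Br (halogen, monovalent) → 0 H
  atom 2: C, bond orders sum to 4 (valence 4) → 0 H
  atom 3: C, bond orders sum to 3 (valence 4) → 1 H
  atom 4: C, bond orders sum to 3 (valence 4) → 1 H
  atom 5: N, bond orders sum to 3 (valence 3) → 0 H
  atom 6: C, bond orders sum to 3 (valence 4) → 1 H
  atom 7: C, bond orders sum to 3 (valence 4) → 1 H
Total hydrogens: 4.

4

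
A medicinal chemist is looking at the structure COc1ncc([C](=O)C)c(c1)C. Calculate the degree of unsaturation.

Molecular formula: C9H11NO2.
DoU = (2C + 2 + N − H − X) / 2, where X is the halogen count and O/S are ignored.
    = (2·9 + 2 + 1 − 11 − 0) / 2 = 10 / 2 = 5.

5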